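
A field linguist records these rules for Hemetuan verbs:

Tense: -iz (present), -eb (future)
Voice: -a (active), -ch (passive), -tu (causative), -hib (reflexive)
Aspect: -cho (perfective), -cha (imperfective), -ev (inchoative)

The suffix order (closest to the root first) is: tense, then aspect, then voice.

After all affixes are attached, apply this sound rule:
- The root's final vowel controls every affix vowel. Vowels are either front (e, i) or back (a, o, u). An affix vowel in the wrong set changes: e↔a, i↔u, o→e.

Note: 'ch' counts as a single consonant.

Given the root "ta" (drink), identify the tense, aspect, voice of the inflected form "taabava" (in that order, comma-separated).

Segment: ta-eb-ev-a.
tense: -eb → future.
aspect: -ev → inchoative.
voice: -a → active.

future, inchoative, active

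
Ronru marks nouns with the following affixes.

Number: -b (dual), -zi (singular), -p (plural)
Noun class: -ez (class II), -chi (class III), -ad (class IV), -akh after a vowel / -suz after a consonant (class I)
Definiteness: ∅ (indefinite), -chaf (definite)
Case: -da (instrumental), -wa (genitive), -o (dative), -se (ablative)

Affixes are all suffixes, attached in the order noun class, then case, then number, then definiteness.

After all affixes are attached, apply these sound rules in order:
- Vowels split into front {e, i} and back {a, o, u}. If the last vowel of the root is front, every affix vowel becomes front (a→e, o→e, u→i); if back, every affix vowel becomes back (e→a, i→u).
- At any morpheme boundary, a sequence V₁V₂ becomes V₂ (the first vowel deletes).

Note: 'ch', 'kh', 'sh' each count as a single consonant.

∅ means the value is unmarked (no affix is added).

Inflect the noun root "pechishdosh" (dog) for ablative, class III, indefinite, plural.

pechishdoshchusap

Attach noun class class III -chi → pechishdoshchi.
Attach case ablative -se → pechishdoshchise.
Attach number plural -p → pechishdoshchisep.
definiteness = indefinite: zero marking, form stays pechishdoshchisep.
Apply vowel harmony: pechishdoshchisep → pechishdoshchusap.
Vowel deletion: no change.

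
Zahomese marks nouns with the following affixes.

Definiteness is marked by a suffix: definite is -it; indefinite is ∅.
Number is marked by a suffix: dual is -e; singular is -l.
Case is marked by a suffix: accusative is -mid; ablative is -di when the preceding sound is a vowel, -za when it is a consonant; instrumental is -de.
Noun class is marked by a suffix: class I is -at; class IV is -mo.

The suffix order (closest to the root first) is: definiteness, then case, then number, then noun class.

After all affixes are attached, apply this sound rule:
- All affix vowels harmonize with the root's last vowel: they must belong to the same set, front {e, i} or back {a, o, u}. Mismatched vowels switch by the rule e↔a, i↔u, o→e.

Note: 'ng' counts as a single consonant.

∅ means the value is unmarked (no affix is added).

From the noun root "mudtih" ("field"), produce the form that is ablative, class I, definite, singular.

mudtihitzelet

Attach definiteness definite -it → mudtihit.
Attach case ablative -za (after consonant 't') → mudtihitza.
Attach number singular -l → mudtihitzal.
Attach noun class class I -at → mudtihitzalat.
Apply vowel harmony: mudtihitzalat → mudtihitzelet.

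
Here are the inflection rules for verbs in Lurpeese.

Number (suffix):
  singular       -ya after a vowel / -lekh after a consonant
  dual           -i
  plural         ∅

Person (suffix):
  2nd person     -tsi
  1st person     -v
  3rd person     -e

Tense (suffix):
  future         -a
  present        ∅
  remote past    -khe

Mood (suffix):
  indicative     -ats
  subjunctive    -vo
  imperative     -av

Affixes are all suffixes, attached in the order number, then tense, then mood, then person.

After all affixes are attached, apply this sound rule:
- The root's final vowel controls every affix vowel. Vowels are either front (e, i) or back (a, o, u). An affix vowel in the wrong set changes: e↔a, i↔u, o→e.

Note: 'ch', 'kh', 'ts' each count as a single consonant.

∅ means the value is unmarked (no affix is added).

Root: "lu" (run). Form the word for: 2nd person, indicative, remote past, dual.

luukhaatstsu

Attach number dual -i → lui.
Attach tense remote past -khe → luikhe.
Attach mood indicative -ats → luikheats.
Attach person 2nd person -tsi → luikheatstsi.
Apply vowel harmony: luikheatstsi → luukhaatstsu.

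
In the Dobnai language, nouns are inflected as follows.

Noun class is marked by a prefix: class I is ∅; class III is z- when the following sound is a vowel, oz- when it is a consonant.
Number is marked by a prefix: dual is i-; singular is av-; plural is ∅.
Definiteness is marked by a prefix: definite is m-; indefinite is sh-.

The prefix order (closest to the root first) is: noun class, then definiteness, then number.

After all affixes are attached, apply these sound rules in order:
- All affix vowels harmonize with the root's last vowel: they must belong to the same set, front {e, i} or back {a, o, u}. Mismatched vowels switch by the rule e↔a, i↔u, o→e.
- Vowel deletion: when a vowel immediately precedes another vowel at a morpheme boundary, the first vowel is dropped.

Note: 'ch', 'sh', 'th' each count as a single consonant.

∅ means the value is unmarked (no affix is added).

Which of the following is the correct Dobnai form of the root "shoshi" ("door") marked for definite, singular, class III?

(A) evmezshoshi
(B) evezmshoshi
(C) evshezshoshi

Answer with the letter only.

A

Attach noun class class III oz- (before consonant 'sh') → ozshoshi.
Attach definiteness definite m- → mozshoshi.
Attach number singular av- → avmozshoshi.
Apply vowel harmony: avmozshoshi → evmezshoshi.
Vowel deletion: no change.
So the correct form is evmezshoshi, option (A).
(B) evezmshoshi is wrong: it has the affixes in the wrong order.
(C) evshezshoshi is wrong: it uses indefinite instead of definite for definiteness.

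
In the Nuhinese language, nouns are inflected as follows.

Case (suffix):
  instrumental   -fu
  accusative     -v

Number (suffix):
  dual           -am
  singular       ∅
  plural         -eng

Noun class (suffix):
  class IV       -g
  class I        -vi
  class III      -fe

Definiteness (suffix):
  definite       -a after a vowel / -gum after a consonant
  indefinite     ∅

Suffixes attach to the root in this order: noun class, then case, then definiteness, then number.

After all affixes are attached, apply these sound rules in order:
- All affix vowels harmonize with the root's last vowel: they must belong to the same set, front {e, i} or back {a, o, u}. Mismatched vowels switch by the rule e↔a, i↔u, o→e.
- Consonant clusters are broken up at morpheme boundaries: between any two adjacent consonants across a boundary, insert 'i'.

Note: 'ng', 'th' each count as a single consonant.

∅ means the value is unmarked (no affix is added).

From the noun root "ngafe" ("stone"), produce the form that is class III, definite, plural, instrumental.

Attach noun class class III -fe → ngafefe.
Attach case instrumental -fu → ngafefefu.
Attach definiteness definite -a (after vowel 'u') → ngafefefua.
Attach number plural -eng → ngafefefuaeng.
Apply vowel harmony: ngafefefuaeng → ngafefefieeng.
Epenthesis: no change.

ngafefefieeng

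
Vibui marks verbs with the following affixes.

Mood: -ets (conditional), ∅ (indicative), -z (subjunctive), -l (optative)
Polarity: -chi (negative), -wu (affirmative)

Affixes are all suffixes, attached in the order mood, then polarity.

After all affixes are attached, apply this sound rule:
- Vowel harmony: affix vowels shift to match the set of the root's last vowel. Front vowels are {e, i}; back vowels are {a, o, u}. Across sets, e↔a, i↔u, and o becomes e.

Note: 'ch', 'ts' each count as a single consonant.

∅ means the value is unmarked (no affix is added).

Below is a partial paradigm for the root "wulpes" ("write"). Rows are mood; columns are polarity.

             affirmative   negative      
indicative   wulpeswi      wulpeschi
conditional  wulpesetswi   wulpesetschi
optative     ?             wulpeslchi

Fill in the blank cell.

wulpeslwi

Attach mood optative -l → wulpesl.
Attach polarity affirmative -wu → wulpeslwu.
Apply vowel harmony: wulpeslwu → wulpeslwi.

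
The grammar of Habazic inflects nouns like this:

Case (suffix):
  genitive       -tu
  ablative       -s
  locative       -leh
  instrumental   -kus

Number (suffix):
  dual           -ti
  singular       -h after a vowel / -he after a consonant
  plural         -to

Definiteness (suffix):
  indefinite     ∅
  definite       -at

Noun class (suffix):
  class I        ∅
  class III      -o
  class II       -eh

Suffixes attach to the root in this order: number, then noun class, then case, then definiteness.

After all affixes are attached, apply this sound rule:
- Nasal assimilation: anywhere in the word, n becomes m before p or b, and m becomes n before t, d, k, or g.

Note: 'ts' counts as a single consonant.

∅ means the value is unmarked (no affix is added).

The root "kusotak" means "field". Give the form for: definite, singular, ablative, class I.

kusotakhesat

Attach number singular -he (after consonant 'k') → kusotakhe.
noun class = class I: zero marking, form stays kusotakhe.
Attach case ablative -s → kusotakhes.
Attach definiteness definite -at → kusotakhesat.
Nasal assimilation: no change.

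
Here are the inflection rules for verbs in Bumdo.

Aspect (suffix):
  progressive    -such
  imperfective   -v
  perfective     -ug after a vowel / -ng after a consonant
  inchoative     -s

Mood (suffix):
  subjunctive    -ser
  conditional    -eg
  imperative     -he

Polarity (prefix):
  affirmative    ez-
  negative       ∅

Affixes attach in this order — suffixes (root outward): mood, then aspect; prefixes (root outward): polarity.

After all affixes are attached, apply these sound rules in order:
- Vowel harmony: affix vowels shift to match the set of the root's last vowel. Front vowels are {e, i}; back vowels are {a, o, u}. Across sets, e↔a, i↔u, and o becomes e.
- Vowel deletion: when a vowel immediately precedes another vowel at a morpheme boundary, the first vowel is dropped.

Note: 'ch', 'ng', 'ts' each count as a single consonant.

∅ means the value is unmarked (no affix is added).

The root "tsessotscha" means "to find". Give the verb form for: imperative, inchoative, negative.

tsessotschahas

Attach mood imperative -he → tsessotschahe.
Attach aspect inchoative -s → tsessotschahes.
polarity = negative: zero marking, form stays tsessotschahes.
Apply vowel harmony: tsessotschahes → tsessotschahas.
Vowel deletion: no change.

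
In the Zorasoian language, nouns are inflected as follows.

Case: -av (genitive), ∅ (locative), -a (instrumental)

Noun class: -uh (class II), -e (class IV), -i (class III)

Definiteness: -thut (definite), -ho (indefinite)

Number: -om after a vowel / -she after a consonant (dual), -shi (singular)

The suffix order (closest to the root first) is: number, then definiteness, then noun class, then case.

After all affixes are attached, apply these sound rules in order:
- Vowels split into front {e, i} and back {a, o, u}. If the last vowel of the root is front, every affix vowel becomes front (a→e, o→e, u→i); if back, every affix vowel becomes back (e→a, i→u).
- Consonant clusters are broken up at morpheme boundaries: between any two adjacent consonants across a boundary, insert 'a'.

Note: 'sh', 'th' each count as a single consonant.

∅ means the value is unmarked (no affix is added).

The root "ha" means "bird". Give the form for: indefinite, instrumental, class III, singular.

Attach number singular -shi → hashi.
Attach definiteness indefinite -ho → hashiho.
Attach noun class class III -i → hashihoi.
Attach case instrumental -a → hashihoia.
Apply vowel harmony: hashihoia → hashuhoua.
Epenthesis: no change.

hashuhoua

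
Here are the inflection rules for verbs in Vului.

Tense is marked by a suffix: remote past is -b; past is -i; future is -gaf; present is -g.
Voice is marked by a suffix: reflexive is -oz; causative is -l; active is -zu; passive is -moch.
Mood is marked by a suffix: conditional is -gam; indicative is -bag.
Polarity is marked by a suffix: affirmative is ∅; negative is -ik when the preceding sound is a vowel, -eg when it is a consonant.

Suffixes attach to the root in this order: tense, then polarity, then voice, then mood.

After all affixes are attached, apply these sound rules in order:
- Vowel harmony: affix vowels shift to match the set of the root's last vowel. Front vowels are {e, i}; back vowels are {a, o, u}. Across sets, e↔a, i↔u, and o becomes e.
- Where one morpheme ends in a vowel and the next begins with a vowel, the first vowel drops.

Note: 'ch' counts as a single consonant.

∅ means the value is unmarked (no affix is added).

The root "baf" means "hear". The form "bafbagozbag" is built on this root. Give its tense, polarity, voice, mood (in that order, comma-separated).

Segment: baf-b-eg-oz-bag.
tense: -b → remote past.
polarity: -ik/eg → negative.
voice: -oz → reflexive.
mood: -bag → indicative.

remote past, negative, reflexive, indicative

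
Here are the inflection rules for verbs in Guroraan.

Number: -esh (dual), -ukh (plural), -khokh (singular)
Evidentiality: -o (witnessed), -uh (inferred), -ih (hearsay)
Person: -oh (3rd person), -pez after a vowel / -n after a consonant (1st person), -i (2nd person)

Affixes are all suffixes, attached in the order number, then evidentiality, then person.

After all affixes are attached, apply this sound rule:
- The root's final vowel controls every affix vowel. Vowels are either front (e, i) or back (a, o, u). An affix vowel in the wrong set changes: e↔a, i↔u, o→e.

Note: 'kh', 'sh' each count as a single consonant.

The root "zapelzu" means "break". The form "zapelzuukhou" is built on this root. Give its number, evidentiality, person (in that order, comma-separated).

Segment: zapelzu-ukh-o-i.
number: -ukh → plural.
evidentiality: -o → witnessed.
person: -i → 2nd person.

plural, witnessed, 2nd person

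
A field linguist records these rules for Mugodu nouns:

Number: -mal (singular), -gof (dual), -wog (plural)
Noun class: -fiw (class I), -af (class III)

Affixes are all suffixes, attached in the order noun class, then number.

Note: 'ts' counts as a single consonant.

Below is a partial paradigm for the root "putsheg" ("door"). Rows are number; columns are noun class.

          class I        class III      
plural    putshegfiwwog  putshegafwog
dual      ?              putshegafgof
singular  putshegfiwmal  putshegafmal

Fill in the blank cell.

Attach noun class class I -fiw → putshegfiw.
Attach number dual -gof → putshegfiwgof.

putshegfiwgof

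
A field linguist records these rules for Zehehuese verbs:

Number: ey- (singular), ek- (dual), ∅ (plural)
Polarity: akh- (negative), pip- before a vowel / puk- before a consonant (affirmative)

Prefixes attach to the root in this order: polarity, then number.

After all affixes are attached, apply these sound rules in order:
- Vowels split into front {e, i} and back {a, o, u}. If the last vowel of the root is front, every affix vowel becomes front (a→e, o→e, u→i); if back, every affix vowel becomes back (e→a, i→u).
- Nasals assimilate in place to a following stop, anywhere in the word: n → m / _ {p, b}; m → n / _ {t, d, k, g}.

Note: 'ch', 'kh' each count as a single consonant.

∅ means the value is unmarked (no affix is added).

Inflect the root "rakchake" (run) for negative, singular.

eyekhrakchake

Attach polarity negative akh- → akhrakchake.
Attach number singular ey- → eyakhrakchake.
Apply vowel harmony: eyakhrakchake → eyekhrakchake.
Nasal assimilation: no change.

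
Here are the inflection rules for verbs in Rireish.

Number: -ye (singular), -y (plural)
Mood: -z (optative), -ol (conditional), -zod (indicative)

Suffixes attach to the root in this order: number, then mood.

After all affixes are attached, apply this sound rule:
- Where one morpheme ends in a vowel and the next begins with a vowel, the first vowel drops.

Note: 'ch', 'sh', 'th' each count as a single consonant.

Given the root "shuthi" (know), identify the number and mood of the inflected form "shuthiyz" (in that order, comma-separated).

plural, optative

Segment: shuthi-y-z.
number: -y → plural.
mood: -z → optative.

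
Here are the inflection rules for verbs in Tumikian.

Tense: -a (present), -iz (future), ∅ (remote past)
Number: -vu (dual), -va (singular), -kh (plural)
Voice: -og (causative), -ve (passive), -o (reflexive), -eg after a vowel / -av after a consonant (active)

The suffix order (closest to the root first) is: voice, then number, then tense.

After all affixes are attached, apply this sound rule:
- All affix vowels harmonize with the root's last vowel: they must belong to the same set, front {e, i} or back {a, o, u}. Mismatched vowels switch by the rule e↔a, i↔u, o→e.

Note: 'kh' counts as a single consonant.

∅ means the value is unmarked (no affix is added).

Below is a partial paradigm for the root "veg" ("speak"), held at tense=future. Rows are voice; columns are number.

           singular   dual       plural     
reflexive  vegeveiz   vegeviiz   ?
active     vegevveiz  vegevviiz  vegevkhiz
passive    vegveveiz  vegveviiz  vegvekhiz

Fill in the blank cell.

Attach voice reflexive -o → vego.
Attach number plural -kh → vegokh.
Attach tense future -iz → vegokhiz.
Apply vowel harmony: vegokhiz → vegekhiz.

vegekhiz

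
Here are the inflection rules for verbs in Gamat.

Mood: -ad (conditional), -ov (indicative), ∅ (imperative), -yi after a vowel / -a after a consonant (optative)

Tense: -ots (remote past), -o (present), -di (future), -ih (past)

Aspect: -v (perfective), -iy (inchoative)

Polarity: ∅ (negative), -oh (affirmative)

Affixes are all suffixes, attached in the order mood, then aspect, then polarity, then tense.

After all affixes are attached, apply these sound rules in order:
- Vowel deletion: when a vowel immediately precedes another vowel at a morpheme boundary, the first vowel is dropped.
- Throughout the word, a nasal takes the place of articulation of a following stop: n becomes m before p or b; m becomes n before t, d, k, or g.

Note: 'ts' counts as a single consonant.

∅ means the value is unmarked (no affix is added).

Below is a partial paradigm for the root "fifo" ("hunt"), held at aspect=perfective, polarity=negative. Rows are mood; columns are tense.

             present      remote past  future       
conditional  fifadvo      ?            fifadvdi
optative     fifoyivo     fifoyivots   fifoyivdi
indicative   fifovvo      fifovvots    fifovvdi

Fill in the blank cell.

Attach mood conditional -ad → fifoad.
Attach aspect perfective -v → fifoadv.
polarity = negative: zero marking, form stays fifoadv.
Attach tense remote past -ots → fifoadvots.
Apply vowel deletion: fifoadvots → fifadvots.
Nasal assimilation: no change.

fifadvots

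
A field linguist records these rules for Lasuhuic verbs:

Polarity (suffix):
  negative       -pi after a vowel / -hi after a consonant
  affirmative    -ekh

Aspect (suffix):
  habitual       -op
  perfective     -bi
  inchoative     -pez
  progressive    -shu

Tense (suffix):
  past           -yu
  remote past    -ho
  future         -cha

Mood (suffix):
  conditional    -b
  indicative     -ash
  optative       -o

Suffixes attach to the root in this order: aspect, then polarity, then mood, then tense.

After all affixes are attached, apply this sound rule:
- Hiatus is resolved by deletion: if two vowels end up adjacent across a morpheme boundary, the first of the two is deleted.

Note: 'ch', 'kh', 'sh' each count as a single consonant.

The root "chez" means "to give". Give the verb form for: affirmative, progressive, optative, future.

chezshekhocha

Attach aspect progressive -shu → chezshu.
Attach polarity affirmative -ekh → chezshuekh.
Attach mood optative -o → chezshuekho.
Attach tense future -cha → chezshuekhocha.
Apply vowel deletion: chezshuekhocha → chezshekhocha.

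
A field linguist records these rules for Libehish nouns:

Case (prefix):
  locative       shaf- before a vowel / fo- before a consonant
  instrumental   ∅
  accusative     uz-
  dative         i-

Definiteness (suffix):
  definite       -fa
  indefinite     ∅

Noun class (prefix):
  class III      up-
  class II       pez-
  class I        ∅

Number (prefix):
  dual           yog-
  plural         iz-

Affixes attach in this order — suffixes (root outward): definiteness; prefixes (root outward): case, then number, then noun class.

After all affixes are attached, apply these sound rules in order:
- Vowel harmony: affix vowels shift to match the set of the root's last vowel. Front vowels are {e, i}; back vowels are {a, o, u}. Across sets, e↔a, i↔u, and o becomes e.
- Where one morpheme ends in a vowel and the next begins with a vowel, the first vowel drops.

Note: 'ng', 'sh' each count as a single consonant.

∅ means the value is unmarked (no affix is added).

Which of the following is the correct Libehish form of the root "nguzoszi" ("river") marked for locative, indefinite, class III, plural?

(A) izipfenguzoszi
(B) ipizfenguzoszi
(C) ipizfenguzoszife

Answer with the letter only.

Attach case locative fo- (before consonant 'ng') → fonguzoszi.
Attach number plural iz- → izfonguzoszi.
definiteness = indefinite: zero marking, form stays izfonguzoszi.
Attach noun class class III up- → upizfonguzoszi.
Apply vowel harmony: upizfonguzoszi → ipizfenguzoszi.
Vowel deletion: no change.
So the correct form is ipizfenguzoszi, option (B).
(C) ipizfenguzoszife is wrong: it uses definite instead of indefinite for definiteness.
(A) izipfenguzoszi is wrong: it has the affixes in the wrong order.

B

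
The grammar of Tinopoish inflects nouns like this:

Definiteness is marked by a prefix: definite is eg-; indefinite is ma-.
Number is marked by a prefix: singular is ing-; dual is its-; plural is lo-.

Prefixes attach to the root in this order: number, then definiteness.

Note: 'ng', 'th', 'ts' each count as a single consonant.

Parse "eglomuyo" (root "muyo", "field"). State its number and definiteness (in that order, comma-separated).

plural, definite

Segment: eg-lo-muyo.
number: lo- → plural.
definiteness: eg- → definite.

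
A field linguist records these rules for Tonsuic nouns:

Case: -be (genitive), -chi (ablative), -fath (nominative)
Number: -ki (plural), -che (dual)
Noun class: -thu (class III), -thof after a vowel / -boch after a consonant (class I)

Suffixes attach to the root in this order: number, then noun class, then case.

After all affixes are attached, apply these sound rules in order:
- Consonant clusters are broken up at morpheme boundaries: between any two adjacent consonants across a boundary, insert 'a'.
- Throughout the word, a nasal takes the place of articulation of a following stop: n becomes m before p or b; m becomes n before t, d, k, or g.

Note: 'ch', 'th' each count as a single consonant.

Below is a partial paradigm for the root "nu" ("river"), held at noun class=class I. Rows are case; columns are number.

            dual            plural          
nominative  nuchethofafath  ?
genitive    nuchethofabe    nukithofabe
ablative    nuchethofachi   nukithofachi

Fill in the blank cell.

Attach number plural -ki → nuki.
Attach noun class class I -thof (after vowel 'i') → nukithof.
Attach case nominative -fath → nukithoffath.
Apply epenthesis: nukithoffath → nukithofafath.
Nasal assimilation: no change.

nukithofafath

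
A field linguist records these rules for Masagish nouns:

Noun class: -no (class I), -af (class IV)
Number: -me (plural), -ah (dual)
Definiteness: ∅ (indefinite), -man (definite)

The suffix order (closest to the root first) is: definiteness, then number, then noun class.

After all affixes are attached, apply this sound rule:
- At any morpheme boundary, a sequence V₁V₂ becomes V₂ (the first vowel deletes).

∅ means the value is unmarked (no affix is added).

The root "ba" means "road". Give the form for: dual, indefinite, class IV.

bahaf

definiteness = indefinite: zero marking, form stays ba.
Attach number dual -ah → baah.
Attach noun class class IV -af → baahaf.
Apply vowel deletion: baahaf → bahaf.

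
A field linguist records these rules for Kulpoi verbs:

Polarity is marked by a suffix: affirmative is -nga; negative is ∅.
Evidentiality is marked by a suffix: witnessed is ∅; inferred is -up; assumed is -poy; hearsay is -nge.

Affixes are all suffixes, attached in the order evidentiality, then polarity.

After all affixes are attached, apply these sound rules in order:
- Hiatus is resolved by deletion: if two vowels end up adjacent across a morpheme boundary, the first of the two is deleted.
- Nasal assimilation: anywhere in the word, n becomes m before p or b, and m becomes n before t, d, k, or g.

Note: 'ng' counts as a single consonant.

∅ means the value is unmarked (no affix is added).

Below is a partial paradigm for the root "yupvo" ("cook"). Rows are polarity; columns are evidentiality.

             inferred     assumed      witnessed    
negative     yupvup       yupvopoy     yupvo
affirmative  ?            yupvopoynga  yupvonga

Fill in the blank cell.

Attach evidentiality inferred -up → yupvoup.
Attach polarity affirmative -nga → yupvoupnga.
Apply vowel deletion: yupvoupnga → yupvupnga.
Nasal assimilation: no change.

yupvupnga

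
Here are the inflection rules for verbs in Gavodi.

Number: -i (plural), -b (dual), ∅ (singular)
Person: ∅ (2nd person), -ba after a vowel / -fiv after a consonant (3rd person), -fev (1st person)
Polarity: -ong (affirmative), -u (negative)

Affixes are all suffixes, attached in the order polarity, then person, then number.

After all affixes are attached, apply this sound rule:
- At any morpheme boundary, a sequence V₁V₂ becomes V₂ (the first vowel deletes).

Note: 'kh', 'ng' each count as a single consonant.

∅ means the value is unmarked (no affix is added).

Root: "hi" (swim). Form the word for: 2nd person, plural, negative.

hi

Attach polarity negative -u → hiu.
person = 2nd person: zero marking, form stays hiu.
Attach number plural -i → hiui.
Apply vowel deletion: hiui → hi.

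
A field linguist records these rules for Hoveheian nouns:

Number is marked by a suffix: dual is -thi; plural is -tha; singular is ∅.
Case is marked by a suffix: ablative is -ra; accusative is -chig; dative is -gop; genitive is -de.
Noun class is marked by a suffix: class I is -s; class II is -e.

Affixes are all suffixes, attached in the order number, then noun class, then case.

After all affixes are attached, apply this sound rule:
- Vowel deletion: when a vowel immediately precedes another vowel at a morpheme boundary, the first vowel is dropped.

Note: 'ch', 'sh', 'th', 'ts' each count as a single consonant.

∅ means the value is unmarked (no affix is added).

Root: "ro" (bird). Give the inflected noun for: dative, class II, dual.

Attach number dual -thi → rothi.
Attach noun class class II -e → rothie.
Attach case dative -gop → rothiegop.
Apply vowel deletion: rothiegop → rothegop.

rothegop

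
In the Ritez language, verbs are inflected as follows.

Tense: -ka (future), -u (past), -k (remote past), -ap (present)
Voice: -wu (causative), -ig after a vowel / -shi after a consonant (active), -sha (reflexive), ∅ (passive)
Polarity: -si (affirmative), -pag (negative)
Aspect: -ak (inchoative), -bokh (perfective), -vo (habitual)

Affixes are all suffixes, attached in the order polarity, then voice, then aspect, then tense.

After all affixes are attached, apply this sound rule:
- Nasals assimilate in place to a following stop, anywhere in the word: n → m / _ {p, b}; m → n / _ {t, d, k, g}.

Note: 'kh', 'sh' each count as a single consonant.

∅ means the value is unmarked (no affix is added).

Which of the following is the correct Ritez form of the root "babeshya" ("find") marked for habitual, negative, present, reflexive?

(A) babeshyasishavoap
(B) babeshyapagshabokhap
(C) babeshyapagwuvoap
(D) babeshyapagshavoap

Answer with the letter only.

Attach polarity negative -pag → babeshyapag.
Attach voice reflexive -sha → babeshyapagsha.
Attach aspect habitual -vo → babeshyapagshavo.
Attach tense present -ap → babeshyapagshavoap.
Nasal assimilation: no change.
So the correct form is babeshyapagshavoap, option (D).
(C) babeshyapagwuvoap is wrong: it uses causative instead of reflexive for voice.
(B) babeshyapagshabokhap is wrong: it uses perfective instead of habitual for aspect.
(A) babeshyasishavoap is wrong: it uses affirmative instead of negative for polarity.

D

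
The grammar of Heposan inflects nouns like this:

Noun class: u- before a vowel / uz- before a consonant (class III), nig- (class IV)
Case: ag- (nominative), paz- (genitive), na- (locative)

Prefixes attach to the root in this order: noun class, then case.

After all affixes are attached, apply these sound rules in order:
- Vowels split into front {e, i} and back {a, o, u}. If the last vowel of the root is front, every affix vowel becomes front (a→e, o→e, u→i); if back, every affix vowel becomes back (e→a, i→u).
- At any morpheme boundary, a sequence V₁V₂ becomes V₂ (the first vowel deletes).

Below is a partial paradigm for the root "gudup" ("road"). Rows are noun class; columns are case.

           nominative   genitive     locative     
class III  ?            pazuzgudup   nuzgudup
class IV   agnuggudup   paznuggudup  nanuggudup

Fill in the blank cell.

aguzgudup

Attach noun class class III uz- (before consonant 'g') → uzgudup.
Attach case nominative ag- → aguzgudup.
Vowel harmony: no change.
Vowel deletion: no change.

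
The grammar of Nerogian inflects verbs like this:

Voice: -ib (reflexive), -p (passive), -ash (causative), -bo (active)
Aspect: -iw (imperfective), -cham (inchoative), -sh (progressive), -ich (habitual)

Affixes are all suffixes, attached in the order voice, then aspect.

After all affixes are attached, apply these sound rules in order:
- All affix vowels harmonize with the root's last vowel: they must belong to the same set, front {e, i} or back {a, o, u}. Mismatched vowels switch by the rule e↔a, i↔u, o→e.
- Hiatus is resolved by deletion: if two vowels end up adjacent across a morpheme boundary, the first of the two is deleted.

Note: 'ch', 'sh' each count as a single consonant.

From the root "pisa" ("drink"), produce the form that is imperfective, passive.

Attach voice passive -p → pisap.
Attach aspect imperfective -iw → pisapiw.
Apply vowel harmony: pisapiw → pisapuw.
Vowel deletion: no change.

pisapuw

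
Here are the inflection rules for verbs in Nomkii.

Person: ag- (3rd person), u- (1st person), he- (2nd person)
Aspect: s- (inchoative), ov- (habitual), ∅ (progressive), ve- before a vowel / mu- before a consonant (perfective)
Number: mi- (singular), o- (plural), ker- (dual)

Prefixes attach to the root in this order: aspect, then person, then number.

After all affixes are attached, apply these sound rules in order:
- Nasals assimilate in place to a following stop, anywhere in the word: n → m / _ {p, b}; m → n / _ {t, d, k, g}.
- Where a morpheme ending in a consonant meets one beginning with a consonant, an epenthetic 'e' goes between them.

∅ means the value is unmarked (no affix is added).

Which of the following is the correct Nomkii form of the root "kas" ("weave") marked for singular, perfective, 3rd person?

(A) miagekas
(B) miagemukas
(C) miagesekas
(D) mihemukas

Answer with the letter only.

B

Attach aspect perfective mu- (before consonant 'k') → mukas.
Attach person 3rd person ag- → agmukas.
Attach number singular mi- → miagmukas.
Nasal assimilation: no change.
Apply epenthesis: miagmukas → miagemukas.
So the correct form is miagemukas, option (B).
(D) mihemukas is wrong: it uses 2nd person instead of 3rd person for person.
(A) miagekas is wrong: it uses progressive instead of perfective for aspect.
(C) miagesekas is wrong: it uses inchoative instead of perfective for aspect.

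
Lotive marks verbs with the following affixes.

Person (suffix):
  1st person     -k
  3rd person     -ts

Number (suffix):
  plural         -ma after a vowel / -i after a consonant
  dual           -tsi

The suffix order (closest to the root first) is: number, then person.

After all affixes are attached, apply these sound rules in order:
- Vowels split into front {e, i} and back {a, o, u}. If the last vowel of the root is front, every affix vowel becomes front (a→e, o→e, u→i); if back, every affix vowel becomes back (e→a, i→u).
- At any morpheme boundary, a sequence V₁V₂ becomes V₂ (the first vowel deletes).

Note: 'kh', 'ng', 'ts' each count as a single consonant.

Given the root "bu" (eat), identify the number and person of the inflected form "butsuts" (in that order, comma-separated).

Segment: bu-tsi-ts.
number: -tsi → dual.
person: -ts → 3rd person.

dual, 3rd person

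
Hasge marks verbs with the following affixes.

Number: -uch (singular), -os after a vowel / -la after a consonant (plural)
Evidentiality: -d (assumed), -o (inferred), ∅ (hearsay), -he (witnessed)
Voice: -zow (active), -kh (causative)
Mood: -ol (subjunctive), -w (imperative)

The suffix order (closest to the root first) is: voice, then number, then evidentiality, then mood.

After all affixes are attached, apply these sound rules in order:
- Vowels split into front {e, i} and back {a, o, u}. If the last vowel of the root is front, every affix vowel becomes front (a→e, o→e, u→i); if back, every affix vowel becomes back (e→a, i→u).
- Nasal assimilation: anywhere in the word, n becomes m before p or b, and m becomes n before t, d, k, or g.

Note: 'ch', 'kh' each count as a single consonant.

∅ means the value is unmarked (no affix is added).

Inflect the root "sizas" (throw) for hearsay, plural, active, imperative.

sizaszowlaw

Attach voice active -zow → sizaszow.
Attach number plural -la (after consonant 'w') → sizaszowla.
evidentiality = hearsay: zero marking, form stays sizaszowla.
Attach mood imperative -w → sizaszowlaw.
Vowel harmony: no change.
Nasal assimilation: no change.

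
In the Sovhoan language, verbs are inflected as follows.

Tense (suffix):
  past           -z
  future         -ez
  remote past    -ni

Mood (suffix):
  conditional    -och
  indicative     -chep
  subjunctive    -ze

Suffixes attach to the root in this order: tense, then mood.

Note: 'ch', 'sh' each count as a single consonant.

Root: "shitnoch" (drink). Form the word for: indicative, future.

Attach tense future -ez → shitnochez.
Attach mood indicative -chep → shitnochezchep.

shitnochezchep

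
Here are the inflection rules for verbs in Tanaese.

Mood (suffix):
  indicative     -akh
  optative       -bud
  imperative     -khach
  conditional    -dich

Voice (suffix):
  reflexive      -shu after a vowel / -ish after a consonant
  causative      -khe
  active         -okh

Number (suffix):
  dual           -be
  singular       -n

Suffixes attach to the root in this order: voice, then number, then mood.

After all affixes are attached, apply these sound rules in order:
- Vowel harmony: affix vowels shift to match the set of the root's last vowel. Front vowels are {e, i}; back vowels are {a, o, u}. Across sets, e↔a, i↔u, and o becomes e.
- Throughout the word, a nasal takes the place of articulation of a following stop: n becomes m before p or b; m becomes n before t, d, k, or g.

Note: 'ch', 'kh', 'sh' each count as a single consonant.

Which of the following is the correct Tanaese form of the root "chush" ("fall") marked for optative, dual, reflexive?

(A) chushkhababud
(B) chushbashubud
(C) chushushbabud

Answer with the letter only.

C

Attach voice reflexive -ish (after consonant 'sh') → chushish.
Attach number dual -be → chushishbe.
Attach mood optative -bud → chushishbebud.
Apply vowel harmony: chushishbebud → chushushbabud.
Nasal assimilation: no change.
So the correct form is chushushbabud, option (C).
(B) chushbashubud is wrong: it has the affixes in the wrong order.
(A) chushkhababud is wrong: it uses causative instead of reflexive for voice.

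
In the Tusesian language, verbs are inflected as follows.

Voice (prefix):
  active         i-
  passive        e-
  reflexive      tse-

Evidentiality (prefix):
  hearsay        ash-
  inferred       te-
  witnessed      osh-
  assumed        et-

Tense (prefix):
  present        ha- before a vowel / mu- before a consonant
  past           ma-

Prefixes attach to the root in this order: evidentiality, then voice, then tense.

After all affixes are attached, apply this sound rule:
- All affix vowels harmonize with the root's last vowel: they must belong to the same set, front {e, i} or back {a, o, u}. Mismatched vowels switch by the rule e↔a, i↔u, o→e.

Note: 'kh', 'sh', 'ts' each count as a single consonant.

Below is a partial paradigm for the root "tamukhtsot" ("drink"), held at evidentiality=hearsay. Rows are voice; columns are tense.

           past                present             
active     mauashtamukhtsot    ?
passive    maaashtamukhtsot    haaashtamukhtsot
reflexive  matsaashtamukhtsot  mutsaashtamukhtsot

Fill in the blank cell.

hauashtamukhtsot

Attach evidentiality hearsay ash- → ashtamukhtsot.
Attach voice active i- → iashtamukhtsot.
Attach tense present ha- (before vowel 'i') → haiashtamukhtsot.
Apply vowel harmony: haiashtamukhtsot → hauashtamukhtsot.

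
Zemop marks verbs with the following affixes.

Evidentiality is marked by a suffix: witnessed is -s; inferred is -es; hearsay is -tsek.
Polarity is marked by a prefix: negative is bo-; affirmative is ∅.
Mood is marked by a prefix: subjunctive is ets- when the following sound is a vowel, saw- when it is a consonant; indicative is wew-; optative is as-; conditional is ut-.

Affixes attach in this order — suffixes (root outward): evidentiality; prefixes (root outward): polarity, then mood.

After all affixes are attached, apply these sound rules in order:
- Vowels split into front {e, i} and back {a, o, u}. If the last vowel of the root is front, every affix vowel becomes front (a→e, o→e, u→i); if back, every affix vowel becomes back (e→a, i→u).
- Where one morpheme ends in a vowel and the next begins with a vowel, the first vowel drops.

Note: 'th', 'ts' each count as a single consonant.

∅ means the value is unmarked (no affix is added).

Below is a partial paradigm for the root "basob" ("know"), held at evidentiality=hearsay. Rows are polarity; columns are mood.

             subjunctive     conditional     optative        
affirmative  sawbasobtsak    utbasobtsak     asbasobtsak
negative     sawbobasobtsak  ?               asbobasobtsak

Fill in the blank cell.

utbobasobtsak

Attach evidentiality hearsay -tsek → basobtsek.
Attach polarity negative bo- → bobasobtsek.
Attach mood conditional ut- → utbobasobtsek.
Apply vowel harmony: utbobasobtsek → utbobasobtsak.
Vowel deletion: no change.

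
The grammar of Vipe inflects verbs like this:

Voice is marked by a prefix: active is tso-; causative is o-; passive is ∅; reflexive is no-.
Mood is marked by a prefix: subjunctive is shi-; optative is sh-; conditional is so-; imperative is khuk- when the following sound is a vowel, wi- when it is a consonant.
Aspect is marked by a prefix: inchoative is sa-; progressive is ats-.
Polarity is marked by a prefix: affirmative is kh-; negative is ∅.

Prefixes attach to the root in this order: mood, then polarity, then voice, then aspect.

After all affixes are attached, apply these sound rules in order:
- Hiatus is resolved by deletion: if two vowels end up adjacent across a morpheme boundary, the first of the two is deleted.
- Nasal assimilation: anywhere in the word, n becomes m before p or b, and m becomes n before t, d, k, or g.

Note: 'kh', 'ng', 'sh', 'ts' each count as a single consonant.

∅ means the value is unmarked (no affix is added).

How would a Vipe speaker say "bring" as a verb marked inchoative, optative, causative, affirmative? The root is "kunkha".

sokhshkunkha

Attach mood optative sh- → shkunkha.
Attach polarity affirmative kh- → khshkunkha.
Attach voice causative o- → okhshkunkha.
Attach aspect inchoative sa- → saokhshkunkha.
Apply vowel deletion: saokhshkunkha → sokhshkunkha.
Nasal assimilation: no change.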